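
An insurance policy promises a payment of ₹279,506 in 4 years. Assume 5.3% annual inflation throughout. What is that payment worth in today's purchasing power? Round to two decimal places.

₹227,340.94

Price-level factor over 4 years: (1 + 5.3%)^4 ≈ 1.2294573985.
Purchasing power today: ₹279,506 divided by that factor.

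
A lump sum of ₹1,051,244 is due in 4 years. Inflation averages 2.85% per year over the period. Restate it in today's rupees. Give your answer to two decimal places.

Price-level factor over 4 years: (1 + 2.85%)^4 ≈ 1.1189667563.
Purchasing power today: ₹1,051,244 divided by that factor.

₹939,477.42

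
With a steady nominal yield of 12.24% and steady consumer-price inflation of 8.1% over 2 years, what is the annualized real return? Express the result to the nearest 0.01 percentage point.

With constant rates the annual real return is the same each year: (1+12.24%)/(1+8.1%) − 1 = 0.03830.

3.83%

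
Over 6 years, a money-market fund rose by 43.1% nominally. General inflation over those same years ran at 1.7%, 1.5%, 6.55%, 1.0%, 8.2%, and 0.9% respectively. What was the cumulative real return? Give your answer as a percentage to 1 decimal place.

Cumulative inflation factor: 1.017 × 1.015 × 1.0655 × 1.010 × 1.082 × 1.009 ≈ 1.21278.
Nominal growth factor: 1.43100. Real growth factor = 1.43100 / 1.21278 ≈ 1.17994.
Total real return ≈ 17.9939%.

18.0%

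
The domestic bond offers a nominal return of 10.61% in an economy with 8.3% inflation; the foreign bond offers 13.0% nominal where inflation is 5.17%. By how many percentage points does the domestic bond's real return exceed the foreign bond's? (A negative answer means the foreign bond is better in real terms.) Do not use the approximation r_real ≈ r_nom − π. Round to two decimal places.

The domestic bond real return: 1.1061/1.083 − 1 = 2.133%.
The foreign bond real return: 1.130/1.0517 − 1 = 7.445%.
Difference: 2.133 − 7.445 = -5.312 pp.

-5.31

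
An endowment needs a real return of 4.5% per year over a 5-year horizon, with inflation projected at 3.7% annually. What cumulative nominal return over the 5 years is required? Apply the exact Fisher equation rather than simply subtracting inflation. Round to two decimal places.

49.44%

Required annual nominal rate: (1+4.5%)(1+3.7%) − 1 = 8.3665%.
Cumulative over 5 years: (1 + 0.083665)^5 − 1 ≈ 0.49443.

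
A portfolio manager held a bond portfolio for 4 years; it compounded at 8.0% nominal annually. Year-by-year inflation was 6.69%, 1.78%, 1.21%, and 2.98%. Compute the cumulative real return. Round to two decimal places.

Cumulative inflation factor: 1.0669 × 1.0178 × 1.0121 × 1.0298 ≈ 1.13178.
Nominal growth factor: 1.36049. Real growth factor = 1.36049 / 1.13178 ≈ 1.20208.
Total real return ≈ 20.2078%.

20.21%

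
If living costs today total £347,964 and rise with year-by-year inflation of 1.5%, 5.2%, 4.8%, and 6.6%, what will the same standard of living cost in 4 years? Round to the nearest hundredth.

Cumulative price-level factor: 1.015 × 1.052 × 1.048 × 1.066 ≈ 1.1928896470.
The nominal amount required is £347,964 scaled up by that factor.

£415,082.65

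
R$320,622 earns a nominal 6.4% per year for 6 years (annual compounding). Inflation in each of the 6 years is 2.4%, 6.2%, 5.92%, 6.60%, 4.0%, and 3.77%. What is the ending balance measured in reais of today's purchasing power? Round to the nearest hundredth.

R$351,057.52

Nominal value at maturity: R$320,622 × (1 + 6.4%)^6 ≈ R$465,203.62.
Price-level factor over 6 years: 1.024 × 1.062 × 1.0592 × 1.0660 × 1.040 × 1.0377 ≈ 1.3251492839.
Dividing the nominal maturity value by the price-level factor gives the value in today's money.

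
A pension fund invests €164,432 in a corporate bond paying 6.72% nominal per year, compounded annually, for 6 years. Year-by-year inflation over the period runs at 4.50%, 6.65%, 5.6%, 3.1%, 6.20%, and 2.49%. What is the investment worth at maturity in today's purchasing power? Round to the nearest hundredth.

Nominal value at maturity: €164,432 × (1 + 6.72%)^6 ≈ €242,918.86.
Price-level factor over 6 years: 1.0450 × 1.0665 × 1.056 × 1.031 × 1.0620 × 1.0249 ≈ 1.3207047615.
The maturity value deflated by that factor is the answer in today's purchasing power.

€183,931.24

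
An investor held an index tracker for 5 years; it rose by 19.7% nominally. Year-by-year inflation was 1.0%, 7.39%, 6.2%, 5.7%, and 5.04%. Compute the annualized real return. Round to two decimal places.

Cumulative inflation factor: 1.010 × 1.0739 × 1.062 × 1.057 × 1.0504 ≈ 1.27891.
Nominal growth factor: 1.19700. Real growth factor = 1.19700 / 1.27891 ≈ 0.93595.
Annualized: 0.93595^(1/5) − 1 ≈ -0.01315.

-1.32%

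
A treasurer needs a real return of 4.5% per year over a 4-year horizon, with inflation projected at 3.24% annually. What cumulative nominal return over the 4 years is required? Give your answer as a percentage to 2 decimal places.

35.47%

Required annual nominal rate: (1+4.5%)(1+3.24%) − 1 = 7.8858%.
Cumulative over 4 years: (1 + 0.078858)^4 − 1 ≈ 0.35474.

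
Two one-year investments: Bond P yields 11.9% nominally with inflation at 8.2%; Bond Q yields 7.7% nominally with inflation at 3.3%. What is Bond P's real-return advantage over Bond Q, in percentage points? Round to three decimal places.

Bond P real return: 1.119/1.082 − 1 = 3.4196%.
Bond Q real return: 1.077/1.033 − 1 = 4.2594%.
Difference: 3.4196 − 4.2594 = -0.8398 pp.

-0.840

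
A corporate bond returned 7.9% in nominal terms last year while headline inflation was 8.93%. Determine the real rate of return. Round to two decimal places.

Real return via the Fisher equation: (1 + 7.9%)/(1 + 8.93%) − 1 = 1.079/1.0893 − 1 ≈ -0.00946.

-0.95%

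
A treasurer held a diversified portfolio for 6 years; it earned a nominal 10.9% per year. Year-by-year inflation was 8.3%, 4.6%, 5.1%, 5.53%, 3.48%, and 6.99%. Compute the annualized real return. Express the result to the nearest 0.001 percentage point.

Cumulative inflation factor: 1.083 × 1.046 × 1.051 × 1.0553 × 1.0348 × 1.0699 ≈ 1.39104.
Nominal growth factor: 1.86033. Real growth factor = 1.86033 / 1.39104 ≈ 1.33737.
Annualized: 1.33737^(1/6) − 1 ≈ 0.04964.

4.964%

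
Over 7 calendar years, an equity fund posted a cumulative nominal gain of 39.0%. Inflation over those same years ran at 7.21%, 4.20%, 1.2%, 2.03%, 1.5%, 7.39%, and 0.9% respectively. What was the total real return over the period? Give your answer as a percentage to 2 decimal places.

9.57%

Cumulative inflation factor: 1.0721 × 1.0420 × 1.012 × 1.0203 × 1.015 × 1.0739 × 1.009 ≈ 1.26862.
Nominal growth factor: 1.39000. Real growth factor = 1.39000 / 1.26862 ≈ 1.09568.
Total real return ≈ 9.5676%.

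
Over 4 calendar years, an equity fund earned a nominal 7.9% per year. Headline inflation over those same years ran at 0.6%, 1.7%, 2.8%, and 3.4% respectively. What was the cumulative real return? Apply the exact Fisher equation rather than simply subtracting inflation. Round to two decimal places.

24.64%

Cumulative inflation factor: 1.006 × 1.017 × 1.028 × 1.034 ≈ 1.08751.
Nominal growth factor: 1.35546. Real growth factor = 1.35546 / 1.08751 ≈ 1.24639.
Total real return ≈ 24.6388%.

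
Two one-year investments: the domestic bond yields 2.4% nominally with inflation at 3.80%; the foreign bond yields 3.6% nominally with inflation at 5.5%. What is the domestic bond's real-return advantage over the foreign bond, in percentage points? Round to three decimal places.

0.452

The domestic bond real return: 1.024/1.0380 − 1 = -1.3487%.
The foreign bond real return: 1.036/1.055 − 1 = -1.8009%.
Difference: -1.3487 − (-1.8009) = 0.4522 pp.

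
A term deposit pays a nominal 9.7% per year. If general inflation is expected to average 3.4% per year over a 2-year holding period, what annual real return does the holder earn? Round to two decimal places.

With constant rates the annual real return is the same each year: (1+9.7%)/(1+3.4%) − 1 = 0.06093.

6.09%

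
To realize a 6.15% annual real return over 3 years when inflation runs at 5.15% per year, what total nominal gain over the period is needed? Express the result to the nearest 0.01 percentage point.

39.06%

Required annual nominal rate: (1+6.15%)(1+5.15%) − 1 = 11.616725%.
Cumulative over 3 years: (1 + 0.11616725)^3 − 1 ≈ 0.39055.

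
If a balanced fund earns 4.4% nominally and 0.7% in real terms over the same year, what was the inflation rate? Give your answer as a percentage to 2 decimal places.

3.67%

From (1+r_nom) = (1+r_real)(1+π), we get 1+π = (1 + 4.4%)/(1 + 0.7%) = 1.044/1.007 ≈ 1.03674.
So π ≈ 3.6743%.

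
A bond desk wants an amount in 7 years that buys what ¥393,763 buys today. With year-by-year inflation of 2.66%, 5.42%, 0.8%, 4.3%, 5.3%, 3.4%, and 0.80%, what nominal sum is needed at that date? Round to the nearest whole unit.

¥491,715

Cumulative price-level factor: 1.0266 × 1.0542 × 1.008 × 1.043 × 1.053 × 1.034 × 1.0080 ≈ 1.2487587789.
Multiplying ¥393,763 by the price-level factor gives the future nominal sum.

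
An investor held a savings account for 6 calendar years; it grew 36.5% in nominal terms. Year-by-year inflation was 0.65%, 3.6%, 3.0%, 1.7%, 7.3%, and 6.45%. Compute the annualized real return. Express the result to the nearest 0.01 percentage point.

Cumulative inflation factor: 1.0065 × 1.036 × 1.030 × 1.017 × 1.073 × 1.0645 ≈ 1.24760.
Nominal growth factor: 1.36500. Real growth factor = 1.36500 / 1.24760 ≈ 1.09410.
Annualized: 1.09410^(1/6) − 1 ≈ 0.01510.

1.51%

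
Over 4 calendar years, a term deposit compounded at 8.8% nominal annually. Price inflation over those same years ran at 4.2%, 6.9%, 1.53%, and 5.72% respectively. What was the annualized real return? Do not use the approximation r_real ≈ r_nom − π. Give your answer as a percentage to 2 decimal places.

Cumulative inflation factor: 1.042 × 1.069 × 1.0153 × 1.0572 ≈ 1.19563.
Nominal growth factor: 1.40125. Real growth factor = 1.40125 / 1.19563 ≈ 1.17198.
Annualized: 1.17198^(1/4) − 1 ≈ 0.04047.

4.05%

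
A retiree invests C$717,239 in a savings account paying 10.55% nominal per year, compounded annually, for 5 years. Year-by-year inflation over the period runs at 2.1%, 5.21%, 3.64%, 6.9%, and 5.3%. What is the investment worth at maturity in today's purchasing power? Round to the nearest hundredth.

C$945,020.84

Nominal value at maturity: C$717,239 × (1 + 10.55%)^5 ≈ C$1,184,288.82.
Price-level factor over 5 years: 1.021 × 1.0521 × 1.0364 × 1.069 × 1.053 ≈ 1.2531880456.
The maturity value deflated by that factor is the answer in today's purchasing power.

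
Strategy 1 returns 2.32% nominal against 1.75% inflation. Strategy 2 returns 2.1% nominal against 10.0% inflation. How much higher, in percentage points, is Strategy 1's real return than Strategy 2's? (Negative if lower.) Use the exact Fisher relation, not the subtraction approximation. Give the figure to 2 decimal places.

7.74

Strategy 1 real return: 1.0232/1.0175 − 1 = 0.560%.
Strategy 2 real return: 1.021/1.100 − 1 = -7.182%.
Difference: 0.560 − (-7.182) = 7.742 pp.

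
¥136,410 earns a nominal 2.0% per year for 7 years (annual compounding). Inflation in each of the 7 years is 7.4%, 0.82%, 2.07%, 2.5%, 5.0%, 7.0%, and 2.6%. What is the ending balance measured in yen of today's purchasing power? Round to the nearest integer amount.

¥119,992

Nominal value at maturity: ¥136,410 × (1 + 2.0%)^7 ≈ ¥156,692.
Price-level factor over 7 years: 1.074 × 1.0082 × 1.0207 × 1.025 × 1.050 × 1.070 × 1.026 ≈ 1.3058502970.
The maturity value deflated by that factor is the answer in today's purchasing power.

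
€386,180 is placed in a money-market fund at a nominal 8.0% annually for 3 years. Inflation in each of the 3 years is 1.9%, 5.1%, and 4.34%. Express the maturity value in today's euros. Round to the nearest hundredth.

Nominal value at maturity: €386,180 × (1 + 8.0%)^3 ≈ €486,475.58.
Price-level factor over 3 years: 1.019 × 1.051 × 1.0434 = 1.1174490546.
The maturity value deflated by that factor is the answer in today's purchasing power.

€435,344.75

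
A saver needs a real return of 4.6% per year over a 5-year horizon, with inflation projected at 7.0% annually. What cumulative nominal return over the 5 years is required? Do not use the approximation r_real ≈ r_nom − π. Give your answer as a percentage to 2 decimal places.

75.62%

Required annual nominal rate: (1+4.6%)(1+7.0%) − 1 = 11.922%.
Cumulative over 5 years: (1 + 0.11922)^5 − 1 ≈ 0.75621.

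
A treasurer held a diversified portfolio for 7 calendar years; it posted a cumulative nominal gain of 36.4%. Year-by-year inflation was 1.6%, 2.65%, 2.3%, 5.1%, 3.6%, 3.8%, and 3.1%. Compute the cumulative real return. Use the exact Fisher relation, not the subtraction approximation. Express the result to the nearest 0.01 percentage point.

9.72%

Cumulative inflation factor: 1.016 × 1.0265 × 1.023 × 1.051 × 1.036 × 1.038 × 1.031 ≈ 1.24322.
Nominal growth factor: 1.36400. Real growth factor = 1.36400 / 1.24322 ≈ 1.09715.
Total real return ≈ 9.7154%.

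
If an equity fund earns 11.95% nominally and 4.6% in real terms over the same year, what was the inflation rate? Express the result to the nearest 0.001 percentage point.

7.027%

From (1+r_nom) = (1+r_real)(1+π), we get 1+π = (1 + 11.95%)/(1 + 4.6%) = 1.1195/1.046 ≈ 1.07027.
So π ≈ 7.0268%.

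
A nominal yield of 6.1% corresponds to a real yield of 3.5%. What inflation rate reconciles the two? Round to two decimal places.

2.51%

From (1+r_nom) = (1+r_real)(1+π), we get 1+π = (1 + 6.1%)/(1 + 3.5%) = 1.061/1.035 ≈ 1.02512.
So π ≈ 2.5121%.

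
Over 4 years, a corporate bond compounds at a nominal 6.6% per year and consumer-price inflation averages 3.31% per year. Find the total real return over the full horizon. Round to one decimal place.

The annual real rate is (1+6.6%)/(1+3.31%) − 1 = 3.1846%.
Compounded over 4 years: (1 + 0.031846)^4 − 1 ≈ 0.13360.

13.4%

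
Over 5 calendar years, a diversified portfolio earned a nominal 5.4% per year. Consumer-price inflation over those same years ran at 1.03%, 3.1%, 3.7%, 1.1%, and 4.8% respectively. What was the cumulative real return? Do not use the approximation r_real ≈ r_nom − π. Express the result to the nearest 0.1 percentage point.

Cumulative inflation factor: 1.0103 × 1.031 × 1.037 × 1.011 × 1.048 ≈ 1.14446.
Nominal growth factor: 1.30078. Real growth factor = 1.30078 / 1.14446 ≈ 1.13659.
Total real return ≈ 13.6587%.

13.7%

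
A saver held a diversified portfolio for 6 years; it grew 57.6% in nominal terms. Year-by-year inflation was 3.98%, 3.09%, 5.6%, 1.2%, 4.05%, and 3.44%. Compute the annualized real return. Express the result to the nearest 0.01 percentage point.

4.18%

Cumulative inflation factor: 1.0398 × 1.0309 × 1.056 × 1.012 × 1.0405 × 1.0344 ≈ 1.23294.
Nominal growth factor: 1.57600. Real growth factor = 1.57600 / 1.23294 ≈ 1.27825.
Annualized: 1.27825^(1/6) − 1 ≈ 0.04176.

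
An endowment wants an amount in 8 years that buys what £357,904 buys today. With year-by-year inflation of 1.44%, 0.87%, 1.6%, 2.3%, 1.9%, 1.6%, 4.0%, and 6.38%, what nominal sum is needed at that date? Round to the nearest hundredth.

£435,981.81

Cumulative price-level factor: 1.0144 × 1.0087 × 1.016 × 1.023 × 1.019 × 1.016 × 1.040 × 1.0638 ≈ 1.2181529472.
Multiplying £357,904 by the price-level factor gives the future nominal sum.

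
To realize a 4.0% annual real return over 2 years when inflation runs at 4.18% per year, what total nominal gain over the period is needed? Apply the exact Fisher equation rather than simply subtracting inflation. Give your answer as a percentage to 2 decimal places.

Required annual nominal rate: (1+4.0%)(1+4.18%) − 1 = 8.3472%.
Cumulative over 2 years: (1 + 0.083472)^2 − 1 ≈ 0.17391.

17.39%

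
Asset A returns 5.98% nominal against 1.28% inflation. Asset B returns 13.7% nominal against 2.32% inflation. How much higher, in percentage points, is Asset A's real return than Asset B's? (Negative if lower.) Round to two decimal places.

-6.48

Asset A real return: 1.0598/1.0128 − 1 = 4.641%.
Asset B real return: 1.137/1.0232 − 1 = 11.122%.
Difference: 4.641 − 11.122 = -6.481 pp.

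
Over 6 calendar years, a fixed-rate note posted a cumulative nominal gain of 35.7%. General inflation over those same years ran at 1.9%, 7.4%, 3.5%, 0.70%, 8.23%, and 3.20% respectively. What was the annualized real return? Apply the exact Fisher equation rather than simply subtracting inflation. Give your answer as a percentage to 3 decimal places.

Cumulative inflation factor: 1.019 × 1.074 × 1.035 × 1.0070 × 1.0823 × 1.0320 ≈ 1.27402.
Nominal growth factor: 1.35700. Real growth factor = 1.35700 / 1.27402 ≈ 1.06513.
Annualized: 1.06513^(1/6) − 1 ≈ 0.01057.

1.057%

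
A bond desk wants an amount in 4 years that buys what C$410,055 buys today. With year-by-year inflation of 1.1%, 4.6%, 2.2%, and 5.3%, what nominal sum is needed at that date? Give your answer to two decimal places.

Cumulative price-level factor: 1.011 × 1.046 × 1.022 × 1.053 ≈ 1.1380520020.
The nominal amount required is C$410,055 scaled up by that factor.

C$466,663.91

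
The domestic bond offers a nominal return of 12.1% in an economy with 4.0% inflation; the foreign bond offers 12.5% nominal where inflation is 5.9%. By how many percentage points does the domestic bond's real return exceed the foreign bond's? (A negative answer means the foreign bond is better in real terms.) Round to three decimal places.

1.556

The domestic bond real return: 1.121/1.040 − 1 = 7.7885%.
The foreign bond real return: 1.125/1.059 − 1 = 6.2323%.
Difference: 7.7885 − 6.2323 = 1.5562 pp.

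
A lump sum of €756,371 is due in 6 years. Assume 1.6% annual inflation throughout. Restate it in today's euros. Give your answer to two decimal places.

Price-level factor over 6 years: (1 + 1.6%)^6 ≈ 1.0999229093.
Purchasing power today: €756,371 divided by that factor.

€687,658.19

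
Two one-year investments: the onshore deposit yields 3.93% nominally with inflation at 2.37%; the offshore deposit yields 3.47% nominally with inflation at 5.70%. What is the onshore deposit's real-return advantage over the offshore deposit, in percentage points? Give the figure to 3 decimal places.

The onshore deposit real return: 1.0393/1.0237 − 1 = 1.5239%.
The offshore deposit real return: 1.0347/1.0570 − 1 = -2.1097%.
Difference: 1.5239 − (-2.1097) = 3.6336 pp.

3.634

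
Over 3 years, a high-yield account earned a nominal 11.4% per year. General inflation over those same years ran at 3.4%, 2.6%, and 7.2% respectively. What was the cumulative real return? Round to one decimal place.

21.6%

Cumulative inflation factor: 1.034 × 1.026 × 1.072 ≈ 1.13727.
Nominal growth factor: 1.38247. Real growth factor = 1.38247 / 1.13727 ≈ 1.21561.
Total real return ≈ 21.5606%.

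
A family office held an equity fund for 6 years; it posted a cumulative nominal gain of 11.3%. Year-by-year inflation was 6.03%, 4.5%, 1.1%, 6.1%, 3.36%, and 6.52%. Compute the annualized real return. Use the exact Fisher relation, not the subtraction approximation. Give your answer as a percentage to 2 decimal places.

-2.66%

Cumulative inflation factor: 1.0603 × 1.045 × 1.011 × 1.061 × 1.0336 × 1.0652 ≈ 1.30856.
Nominal growth factor: 1.11300. Real growth factor = 1.11300 / 1.30856 ≈ 0.85055.
Annualized: 0.85055^(1/6) − 1 ≈ -0.02662.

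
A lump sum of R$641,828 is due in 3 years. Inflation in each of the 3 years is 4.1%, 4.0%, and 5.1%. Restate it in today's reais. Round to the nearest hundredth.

R$564,068.54

Price-level factor over 3 years: 1.041 × 1.040 × 1.051 = 1.13785464.
Purchasing power today: R$641,828 divided by that factor.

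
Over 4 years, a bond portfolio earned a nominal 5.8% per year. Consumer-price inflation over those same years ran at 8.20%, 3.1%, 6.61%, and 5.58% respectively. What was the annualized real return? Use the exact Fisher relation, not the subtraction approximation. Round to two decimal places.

-0.05%

Cumulative inflation factor: 1.0820 × 1.031 × 1.0661 × 1.0558 ≈ 1.25564.
Nominal growth factor: 1.25298. Real growth factor = 1.25298 / 1.25564 ≈ 0.99788.
Annualized: 0.99788^(1/4) − 1 ≈ -0.00053.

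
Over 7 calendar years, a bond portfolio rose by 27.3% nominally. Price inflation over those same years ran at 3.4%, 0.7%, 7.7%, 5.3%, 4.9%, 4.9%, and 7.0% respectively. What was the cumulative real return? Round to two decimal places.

Cumulative inflation factor: 1.034 × 1.007 × 1.077 × 1.053 × 1.049 × 1.049 × 1.070 ≈ 1.39037.
Nominal growth factor: 1.27300. Real growth factor = 1.27300 / 1.39037 ≈ 0.91559.
Total real return ≈ -8.4413%.

-8.44%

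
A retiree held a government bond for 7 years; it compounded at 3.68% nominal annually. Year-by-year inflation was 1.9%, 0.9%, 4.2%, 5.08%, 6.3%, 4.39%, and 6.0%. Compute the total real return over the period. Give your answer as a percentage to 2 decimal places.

Cumulative inflation factor: 1.019 × 1.009 × 1.042 × 1.0508 × 1.063 × 1.0439 × 1.060 ≈ 1.32419.
Nominal growth factor: 1.28785. Real growth factor = 1.28785 / 1.32419 ≈ 0.97255.
Total real return ≈ -2.7446%.

-2.74%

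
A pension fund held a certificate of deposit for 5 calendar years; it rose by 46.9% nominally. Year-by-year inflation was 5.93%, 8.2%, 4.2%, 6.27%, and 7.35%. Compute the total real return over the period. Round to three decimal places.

7.819%

Cumulative inflation factor: 1.0593 × 1.082 × 1.042 × 1.0627 × 1.0735 ≈ 1.36247.
Nominal growth factor: 1.46900. Real growth factor = 1.46900 / 1.36247 ≈ 1.07819.
Total real return ≈ 7.8190%.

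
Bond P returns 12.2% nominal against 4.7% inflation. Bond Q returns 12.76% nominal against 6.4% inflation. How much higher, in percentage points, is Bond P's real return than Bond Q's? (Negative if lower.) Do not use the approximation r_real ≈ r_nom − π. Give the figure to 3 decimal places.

Bond P real return: 1.122/1.047 − 1 = 7.1633%.
Bond Q real return: 1.1276/1.064 − 1 = 5.9774%.
Difference: 7.1633 − 5.9774 = 1.1859 pp.

1.186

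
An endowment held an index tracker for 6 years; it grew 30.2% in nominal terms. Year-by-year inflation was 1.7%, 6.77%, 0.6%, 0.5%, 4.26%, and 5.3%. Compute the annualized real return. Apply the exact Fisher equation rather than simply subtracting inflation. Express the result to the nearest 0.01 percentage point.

1.30%

Cumulative inflation factor: 1.017 × 1.0677 × 1.006 × 1.005 × 1.0426 × 1.053 ≈ 1.20526.
Nominal growth factor: 1.30200. Real growth factor = 1.30200 / 1.20526 ≈ 1.08027.
Annualized: 1.08027^(1/6) − 1 ≈ 0.01295.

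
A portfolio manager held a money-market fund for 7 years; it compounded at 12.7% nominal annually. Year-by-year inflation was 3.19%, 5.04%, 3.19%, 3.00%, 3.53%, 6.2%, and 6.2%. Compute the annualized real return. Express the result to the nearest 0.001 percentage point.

Cumulative inflation factor: 1.0319 × 1.0504 × 1.0319 × 1.0300 × 1.0353 × 1.062 × 1.062 ≈ 1.34519.
Nominal growth factor: 2.30923. Real growth factor = 2.30923 / 1.34519 ≈ 1.71666.
Annualized: 1.71666^(1/7) − 1 ≈ 0.08026.

8.026%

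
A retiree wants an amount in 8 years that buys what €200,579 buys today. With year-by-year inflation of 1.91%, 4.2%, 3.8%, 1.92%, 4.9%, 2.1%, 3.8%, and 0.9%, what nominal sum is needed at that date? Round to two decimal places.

€252,764.75

Cumulative price-level factor: 1.0191 × 1.042 × 1.038 × 1.0192 × 1.049 × 1.021 × 1.038 × 1.009 ≈ 1.2601755208.
Multiplying €200,579 by the price-level factor gives the future nominal sum.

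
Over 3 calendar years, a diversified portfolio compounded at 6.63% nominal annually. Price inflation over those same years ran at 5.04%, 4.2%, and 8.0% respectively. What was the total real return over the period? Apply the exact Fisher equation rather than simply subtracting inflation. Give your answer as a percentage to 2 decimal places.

Cumulative inflation factor: 1.0504 × 1.042 × 1.080 ≈ 1.18208.
Nominal growth factor: 1.21238. Real growth factor = 1.21238 / 1.18208 ≈ 1.02563.
Total real return ≈ 2.5633%.

2.56%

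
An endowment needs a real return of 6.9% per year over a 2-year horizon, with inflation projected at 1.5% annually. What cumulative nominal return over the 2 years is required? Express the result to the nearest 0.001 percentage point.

17.730%

Required annual nominal rate: (1+6.9%)(1+1.5%) − 1 = 8.5035%.
Cumulative over 2 years: (1 + 0.085035)^2 − 1 ≈ 0.17730.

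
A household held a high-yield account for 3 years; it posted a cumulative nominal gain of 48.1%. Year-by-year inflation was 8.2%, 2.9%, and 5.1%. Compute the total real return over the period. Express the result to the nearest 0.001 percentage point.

Cumulative inflation factor: 1.082 × 1.029 × 1.051 ≈ 1.17016.
Nominal growth factor: 1.48100. Real growth factor = 1.48100 / 1.17016 ≈ 1.26564.
Total real return ≈ 26.5639%.

26.564%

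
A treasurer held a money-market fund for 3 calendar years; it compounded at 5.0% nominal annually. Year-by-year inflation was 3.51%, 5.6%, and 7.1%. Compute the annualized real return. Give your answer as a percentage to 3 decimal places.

-0.373%

Cumulative inflation factor: 1.0351 × 1.056 × 1.071 ≈ 1.17067.
Nominal growth factor: 1.15763. Real growth factor = 1.15763 / 1.17067 ≈ 0.98885.
Annualized: 0.98885^(1/3) − 1 ≈ -0.00373.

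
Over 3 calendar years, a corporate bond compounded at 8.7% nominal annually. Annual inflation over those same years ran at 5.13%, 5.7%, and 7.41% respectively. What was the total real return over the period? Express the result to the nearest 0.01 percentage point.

7.61%

Cumulative inflation factor: 1.0513 × 1.057 × 1.0741 ≈ 1.19357.
Nominal growth factor: 1.28437. Real growth factor = 1.28437 / 1.19357 ≈ 1.07607.
Total real return ≈ 7.6074%.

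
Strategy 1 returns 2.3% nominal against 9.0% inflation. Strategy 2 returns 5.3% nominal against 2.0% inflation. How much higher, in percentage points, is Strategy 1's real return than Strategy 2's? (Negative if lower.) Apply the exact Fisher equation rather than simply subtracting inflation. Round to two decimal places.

-9.38

Strategy 1 real return: 1.023/1.090 − 1 = -6.147%.
Strategy 2 real return: 1.053/1.020 − 1 = 3.235%.
Difference: -6.147 − 3.235 = -9.382 pp.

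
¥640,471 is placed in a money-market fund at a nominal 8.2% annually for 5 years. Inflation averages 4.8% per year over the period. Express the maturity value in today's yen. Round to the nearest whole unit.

¥751,328

Nominal value at maturity: ¥640,471 × (1 + 8.2%)^5 ≈ ¥949,808.
Price-level factor over 5 years: (1 + 4.8%)^5 ≈ 1.2641727169.
The maturity value deflated by that factor is the answer in today's purchasing power.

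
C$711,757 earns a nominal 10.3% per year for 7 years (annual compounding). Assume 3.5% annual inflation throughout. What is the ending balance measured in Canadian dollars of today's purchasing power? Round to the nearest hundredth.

C$1,111,163.29

Nominal value at maturity: C$711,757 × (1 + 10.3%)^7 ≈ C$1,413,710.01.
Price-level factor over 7 years: (1 + 3.5%)^7 ≈ 1.2722792628.
Dividing the nominal maturity value by the price-level factor gives the value in today's money.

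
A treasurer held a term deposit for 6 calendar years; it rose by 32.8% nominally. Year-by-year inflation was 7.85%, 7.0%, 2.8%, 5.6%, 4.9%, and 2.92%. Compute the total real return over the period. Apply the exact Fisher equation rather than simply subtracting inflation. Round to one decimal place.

-1.8%

Cumulative inflation factor: 1.0785 × 1.070 × 1.028 × 1.056 × 1.049 × 1.0292 ≈ 1.35250.
Nominal growth factor: 1.32800. Real growth factor = 1.32800 / 1.35250 ≈ 0.98189.
Total real return ≈ -1.8112%.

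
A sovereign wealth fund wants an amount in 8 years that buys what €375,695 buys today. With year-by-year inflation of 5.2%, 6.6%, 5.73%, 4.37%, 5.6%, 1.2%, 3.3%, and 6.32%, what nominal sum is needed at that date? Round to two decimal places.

Cumulative price-level factor: 1.052 × 1.066 × 1.0573 × 1.0437 × 1.056 × 1.012 × 1.033 × 1.0632 ≈ 1.4524680245.
Multiplying €375,695 by the price-level factor gives the future nominal sum.

€545,684.97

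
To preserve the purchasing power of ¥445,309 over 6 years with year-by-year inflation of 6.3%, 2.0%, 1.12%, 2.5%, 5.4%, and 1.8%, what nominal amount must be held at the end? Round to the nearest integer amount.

Cumulative price-level factor: 1.063 × 1.020 × 1.0112 × 1.025 × 1.054 × 1.018 ≈ 1.2058207458.
Multiplying ¥445,309 by the price-level factor gives the future nominal sum.

¥536,963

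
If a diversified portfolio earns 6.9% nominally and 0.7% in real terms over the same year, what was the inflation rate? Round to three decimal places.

6.157%

From (1+r_nom) = (1+r_real)(1+π), we get 1+π = (1 + 6.9%)/(1 + 0.7%) = 1.069/1.007 ≈ 1.06157.
So π ≈ 6.1569%.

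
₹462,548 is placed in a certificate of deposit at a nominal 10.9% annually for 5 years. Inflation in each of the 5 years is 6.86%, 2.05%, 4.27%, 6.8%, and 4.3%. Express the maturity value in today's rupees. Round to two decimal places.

Nominal value at maturity: ₹462,548 × (1 + 10.9%)^5 ≈ ₹775,915.70.
Price-level factor over 5 years: 1.0686 × 1.0205 × 1.0427 × 1.068 × 1.043 ≈ 1.2666105864.
The maturity value deflated by that factor is the answer in today's purchasing power.

₹612,592.15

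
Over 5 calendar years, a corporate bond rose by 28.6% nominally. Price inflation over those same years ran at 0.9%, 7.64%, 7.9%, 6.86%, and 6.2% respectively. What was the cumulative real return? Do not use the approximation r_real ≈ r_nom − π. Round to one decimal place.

Cumulative inflation factor: 1.009 × 1.0764 × 1.079 × 1.0686 × 1.062 ≈ 1.32992.
Nominal growth factor: 1.28600. Real growth factor = 1.28600 / 1.32992 ≈ 0.96697.
Total real return ≈ -3.3026%.

-3.3%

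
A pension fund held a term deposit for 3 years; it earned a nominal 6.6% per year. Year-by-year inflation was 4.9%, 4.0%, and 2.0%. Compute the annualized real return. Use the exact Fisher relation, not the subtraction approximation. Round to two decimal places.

Cumulative inflation factor: 1.049 × 1.040 × 1.020 ≈ 1.11278.
Nominal growth factor: 1.21136. Real growth factor = 1.21136 / 1.11278 ≈ 1.08859.
Annualized: 1.08859^(1/3) − 1 ≈ 0.02870.

2.87%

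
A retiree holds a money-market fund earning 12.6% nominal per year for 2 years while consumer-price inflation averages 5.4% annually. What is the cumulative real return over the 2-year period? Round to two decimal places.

The annual real rate is (1+12.6%)/(1+5.4%) − 1 = 6.8311%.
Compounded over 2 years: (1 + 0.068311)^2 − 1 ≈ 0.14129.

14.13%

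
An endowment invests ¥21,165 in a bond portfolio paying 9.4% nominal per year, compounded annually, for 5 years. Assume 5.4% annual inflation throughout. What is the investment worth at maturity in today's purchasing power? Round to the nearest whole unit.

Nominal value at maturity: ¥21,165 × (1 + 9.4%)^5 ≈ ¥33,167.
Price-level factor over 5 years: (1 + 5.4%)^5 ≈ 1.3007776144.
Dividing the nominal maturity value by the price-level factor gives the value in today's money.

¥25,498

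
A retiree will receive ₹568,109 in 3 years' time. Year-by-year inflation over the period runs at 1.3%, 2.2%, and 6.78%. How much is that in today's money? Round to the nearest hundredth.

₹513,903.31

Price-level factor over 3 years: 1.013 × 1.022 × 1.0678 = 1.1054783908.
Purchasing power today: ₹568,109 divided by that factor.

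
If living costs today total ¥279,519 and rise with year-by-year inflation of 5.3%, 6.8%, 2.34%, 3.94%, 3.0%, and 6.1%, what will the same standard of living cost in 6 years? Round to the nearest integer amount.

Cumulative price-level factor: 1.053 × 1.068 × 1.0234 × 1.0394 × 1.030 × 1.061 ≈ 1.3073153412.
Multiplying ¥279,519 by the price-level factor gives the future nominal sum.

¥365,419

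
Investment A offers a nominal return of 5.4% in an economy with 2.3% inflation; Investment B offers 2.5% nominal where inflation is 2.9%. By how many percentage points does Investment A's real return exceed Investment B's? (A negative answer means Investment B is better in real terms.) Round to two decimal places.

3.42

Investment A real return: 1.054/1.023 − 1 = 3.030%.
Investment B real return: 1.025/1.029 − 1 = -0.389%.
Difference: 3.030 − (-0.389) = 3.419 pp.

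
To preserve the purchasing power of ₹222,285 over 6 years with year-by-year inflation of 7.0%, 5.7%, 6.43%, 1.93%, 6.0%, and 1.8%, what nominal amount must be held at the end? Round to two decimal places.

₹294,298.91

Cumulative price-level factor: 1.070 × 1.057 × 1.0643 × 1.0193 × 1.060 × 1.018 ≈ 1.3239710674.
Multiplying ₹222,285 by the price-level factor gives the future nominal sum.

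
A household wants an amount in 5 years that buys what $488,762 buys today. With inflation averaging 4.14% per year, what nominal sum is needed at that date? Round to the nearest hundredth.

Cumulative price-level factor: (1+4.14%)^5 ≈ 1.2248639894.
Multiplying $488,762 by the price-level factor gives the future nominal sum.

$598,666.97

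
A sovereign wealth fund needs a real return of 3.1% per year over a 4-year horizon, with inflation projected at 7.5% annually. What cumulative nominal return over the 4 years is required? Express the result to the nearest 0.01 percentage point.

50.89%

Required annual nominal rate: (1+3.1%)(1+7.5%) − 1 = 10.8325%.
Cumulative over 4 years: (1 + 0.108325)^4 − 1 ≈ 0.50893.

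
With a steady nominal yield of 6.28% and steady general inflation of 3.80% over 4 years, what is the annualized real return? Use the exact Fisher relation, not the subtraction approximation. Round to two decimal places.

2.39%

With constant rates the annual real return is the same each year: (1+6.28%)/(1+3.80%) − 1 = 0.02389.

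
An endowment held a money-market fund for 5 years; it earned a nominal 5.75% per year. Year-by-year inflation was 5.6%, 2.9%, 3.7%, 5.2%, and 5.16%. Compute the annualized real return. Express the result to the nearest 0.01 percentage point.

Cumulative inflation factor: 1.056 × 1.029 × 1.037 × 1.052 × 1.0516 ≈ 1.24659.
Nominal growth factor: 1.32252. Real growth factor = 1.32252 / 1.24659 ≈ 1.06091.
Annualized: 1.06091^(1/5) − 1 ≈ 0.01190.

1.19%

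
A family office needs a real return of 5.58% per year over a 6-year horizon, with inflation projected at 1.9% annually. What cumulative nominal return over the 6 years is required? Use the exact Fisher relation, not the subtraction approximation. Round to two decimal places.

55.07%

Required annual nominal rate: (1+5.58%)(1+1.9%) − 1 = 7.58602%.
Cumulative over 6 years: (1 + 0.0758602)^6 − 1 ≈ 0.55073.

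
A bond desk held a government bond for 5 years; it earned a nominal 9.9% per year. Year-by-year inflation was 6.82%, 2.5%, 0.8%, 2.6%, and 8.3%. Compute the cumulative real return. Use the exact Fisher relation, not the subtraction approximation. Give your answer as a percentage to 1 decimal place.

Cumulative inflation factor: 1.0682 × 1.025 × 1.008 × 1.026 × 1.083 ≈ 1.22635.
Nominal growth factor: 1.60320. Real growth factor = 1.60320 / 1.22635 ≈ 1.30730.
Total real return ≈ 30.7301%.

30.7%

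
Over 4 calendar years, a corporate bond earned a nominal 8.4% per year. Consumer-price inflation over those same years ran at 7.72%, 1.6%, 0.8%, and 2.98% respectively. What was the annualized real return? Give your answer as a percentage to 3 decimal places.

Cumulative inflation factor: 1.0772 × 1.016 × 1.008 × 1.0298 ≈ 1.13607.
Nominal growth factor: 1.38076. Real growth factor = 1.38076 / 1.13607 ≈ 1.21538.
Annualized: 1.21538^(1/4) − 1 ≈ 0.04997.

4.997%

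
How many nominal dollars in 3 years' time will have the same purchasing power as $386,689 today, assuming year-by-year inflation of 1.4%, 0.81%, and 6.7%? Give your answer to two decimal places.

Cumulative price-level factor: 1.014 × 1.0081 × 1.067 = 1.0907016978.
Multiplying $386,689 by the price-level factor gives the future nominal sum.

$421,762.35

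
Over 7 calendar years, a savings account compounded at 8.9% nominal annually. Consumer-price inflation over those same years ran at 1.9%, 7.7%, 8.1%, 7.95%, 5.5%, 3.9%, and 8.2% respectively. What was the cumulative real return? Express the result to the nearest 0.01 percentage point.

Cumulative inflation factor: 1.019 × 1.077 × 1.081 × 1.0795 × 1.055 × 1.039 × 1.082 ≈ 1.51892.
Nominal growth factor: 1.81633. Real growth factor = 1.81633 / 1.51892 ≈ 1.19581.
Total real return ≈ 19.5809%.

19.58%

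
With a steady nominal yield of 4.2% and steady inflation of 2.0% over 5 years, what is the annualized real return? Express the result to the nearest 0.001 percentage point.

With constant rates the annual real return is the same each year: (1+4.2%)/(1+2.0%) − 1 = 0.02157.

2.157%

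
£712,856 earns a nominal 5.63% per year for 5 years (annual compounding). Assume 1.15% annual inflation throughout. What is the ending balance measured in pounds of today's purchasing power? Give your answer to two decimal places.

Nominal value at maturity: £712,856 × (1 + 5.63%)^5 ≈ £937,428.62.
Price-level factor over 5 years: (1 + 1.15%)^5 ≈ 1.0588377964.
Dividing the nominal maturity value by the price-level factor gives the value in today's money.

£885,337.32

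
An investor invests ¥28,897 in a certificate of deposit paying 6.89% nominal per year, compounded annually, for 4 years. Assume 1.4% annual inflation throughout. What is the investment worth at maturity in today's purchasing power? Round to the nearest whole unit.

Nominal value at maturity: ¥28,897 × (1 + 6.89%)^4 ≈ ¥37,723.
Price-level factor over 4 years: (1 + 1.4%)^4 ≈ 1.0571870144.
The maturity value deflated by that factor is the answer in today's purchasing power.

¥35,682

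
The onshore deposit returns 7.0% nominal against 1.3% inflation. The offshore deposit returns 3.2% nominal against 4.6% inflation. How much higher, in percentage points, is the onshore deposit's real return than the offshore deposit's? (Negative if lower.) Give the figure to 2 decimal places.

6.97

The onshore deposit real return: 1.070/1.013 − 1 = 5.627%.
The offshore deposit real return: 1.032/1.046 − 1 = -1.338%.
Difference: 5.627 − (-1.338) = 6.965 pp.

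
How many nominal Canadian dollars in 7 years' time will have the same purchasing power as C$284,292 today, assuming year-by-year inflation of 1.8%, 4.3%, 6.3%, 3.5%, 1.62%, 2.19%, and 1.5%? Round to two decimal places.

Cumulative price-level factor: 1.018 × 1.043 × 1.063 × 1.035 × 1.0162 × 1.0219 × 1.015 ≈ 1.2312871092.
Multiplying C$284,292 by the price-level factor gives the future nominal sum.

C$350,045.07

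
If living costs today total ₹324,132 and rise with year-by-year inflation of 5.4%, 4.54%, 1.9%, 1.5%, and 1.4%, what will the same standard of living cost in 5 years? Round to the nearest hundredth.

Cumulative price-level factor: 1.054 × 1.0454 × 1.019 × 1.015 × 1.014 ≈ 1.1555833823.
Multiplying ₹324,132 by the price-level factor gives the future nominal sum.

₹374,561.55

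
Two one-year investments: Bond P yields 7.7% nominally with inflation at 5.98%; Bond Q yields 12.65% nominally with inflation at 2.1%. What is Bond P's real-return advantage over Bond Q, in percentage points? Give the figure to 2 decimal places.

Bond P real return: 1.077/1.0598 − 1 = 1.623%.
Bond Q real return: 1.1265/1.021 − 1 = 10.333%.
Difference: 1.623 − 10.333 = -8.710 pp.

-8.71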